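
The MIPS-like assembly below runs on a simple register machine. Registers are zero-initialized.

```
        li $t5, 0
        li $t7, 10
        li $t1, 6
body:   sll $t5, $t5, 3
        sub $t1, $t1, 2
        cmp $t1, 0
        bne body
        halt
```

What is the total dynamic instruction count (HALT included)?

$t5=0
$t7=10
$t1=6
$t5=0<<3=0
$t1=6-2=4
cmp $t1, 0  (cmp 4,0)
bne body: taken
$t5=0<<3=0
$t1=4-2=2
cmp $t1, 0  (cmp 2,0)
bne body: taken
$t5=0<<3=0
$t1=2-2=0
cmp $t1, 0  (cmp 0,0)
bne body: not taken
halt.
Total executed instructions: 16.

16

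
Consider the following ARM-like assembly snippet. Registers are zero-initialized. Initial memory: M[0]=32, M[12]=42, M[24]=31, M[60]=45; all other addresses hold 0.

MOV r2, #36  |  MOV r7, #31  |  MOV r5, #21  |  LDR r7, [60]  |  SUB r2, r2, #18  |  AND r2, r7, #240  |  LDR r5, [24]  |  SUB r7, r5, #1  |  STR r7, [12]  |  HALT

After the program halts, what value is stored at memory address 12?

r2=36
r7=31
r5=21
r7=M[60]=45
r2=36-18=18
r2=45&240=32
r5=M[24]=31
r7=31-1=30
STR r7, [12] → M[12]=30
halt.

30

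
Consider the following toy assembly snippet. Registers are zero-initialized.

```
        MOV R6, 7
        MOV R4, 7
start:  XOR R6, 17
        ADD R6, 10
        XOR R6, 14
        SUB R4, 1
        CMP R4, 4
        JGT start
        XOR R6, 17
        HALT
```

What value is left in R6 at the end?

127

R6=7
R4=7
R6=7^17=22
R6=22+10=32
R6=32^14=46
R4=7-1=6
CMP R4, 4  (cmp 6,4)
JGT start: taken
R6=46^17=63
R6=63+10=73
R6=73^14=71
R4=6-1=5
CMP R4, 4  (cmp 5,4)
JGT start: taken
R6=71^17=86
R6=86+10=96
R6=96^14=110
R4=5-1=4
CMP R4, 4  (cmp 4,4)
JGT start: not taken
R6=110^17=127
halt.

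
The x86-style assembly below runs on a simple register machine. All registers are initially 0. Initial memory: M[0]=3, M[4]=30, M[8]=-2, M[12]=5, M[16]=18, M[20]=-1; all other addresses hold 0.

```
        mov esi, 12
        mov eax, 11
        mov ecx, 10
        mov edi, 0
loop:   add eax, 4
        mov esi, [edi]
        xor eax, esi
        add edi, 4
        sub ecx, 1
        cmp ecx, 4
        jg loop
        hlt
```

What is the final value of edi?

24

after mov esi, 12: esi=12
after mov eax, 11: eax=11
after mov ecx, 10: ecx=10
after mov edi, 0: edi=0
after add eax, 4: eax=11+4=15
after mov esi, [edi]: esi=M[0]=3
after xor eax, esi: eax=15^3=12
after add edi, 4: edi=0+4=4
after sub ecx, 1: ecx=10-1=9
cmp ecx, 4  (cmp 9,4)
jg loop: taken
after add eax, 4: eax=12+4=16
after mov esi, [edi]: esi=M[4]=30
after xor eax, esi: eax=16^30=14
after add edi, 4: edi=4+4=8
after sub ecx, 1: ecx=9-1=8
cmp ecx, 4  (cmp 8,4)
jg loop: taken
after add eax, 4: eax=14+4=18
after mov esi, [edi]: esi=M[8]=-2
after xor eax, esi: eax=18^(-2)=-20
after add edi, 4: edi=8+4=12
after sub ecx, 1: ecx=8-1=7
cmp ecx, 4  (cmp 7,4)
jg loop: taken
after add eax, 4: eax=(-20)+4=-16
after mov esi, [edi]: esi=M[12]=5
after xor eax, esi: eax=(-16)^5=-11
after add edi, 4: edi=12+4=16
after sub ecx, 1: ecx=7-1=6
cmp ecx, 4  (cmp 6,4)
jg loop: taken
after add eax, 4: eax=(-11)+4=-7
after mov esi, [edi]: esi=M[16]=18
after xor eax, esi: eax=(-7)^18=-21
after add edi, 4: edi=16+4=20
after sub ecx, 1: ecx=6-1=5
cmp ecx, 4  (cmp 5,4)
jg loop: taken
after add eax, 4: eax=(-21)+4=-17
after mov esi, [edi]: esi=M[20]=-1
after xor eax, esi: eax=(-17)^(-1)=16
after add edi, 4: edi=20+4=24
after sub ecx, 1: ecx=5-1=4
cmp ecx, 4  (cmp 4,4)
jg loop: not taken
halt.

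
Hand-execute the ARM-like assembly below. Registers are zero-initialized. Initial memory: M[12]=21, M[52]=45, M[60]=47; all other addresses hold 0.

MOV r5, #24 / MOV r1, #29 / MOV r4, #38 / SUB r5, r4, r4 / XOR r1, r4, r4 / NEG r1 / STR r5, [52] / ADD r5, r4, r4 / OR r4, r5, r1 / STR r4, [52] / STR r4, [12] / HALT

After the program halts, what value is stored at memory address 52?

76

after MOV r5, #24: r5=24
after MOV r1, #29: r1=29
after MOV r4, #38: r4=38
after SUB r5, r4, r4: r5=38-38=0
after XOR r1, r4, r4: r1=38^38=0
after NEG r1: r1=-(0)=0
STR r5, [52] → M[52]=0
after ADD r5, r4, r4: r5=38+38=76
after OR r4, r5, r1: r4=76|0=76
STR r4, [52] → M[52]=76
STR r4, [12] → M[12]=76
halt.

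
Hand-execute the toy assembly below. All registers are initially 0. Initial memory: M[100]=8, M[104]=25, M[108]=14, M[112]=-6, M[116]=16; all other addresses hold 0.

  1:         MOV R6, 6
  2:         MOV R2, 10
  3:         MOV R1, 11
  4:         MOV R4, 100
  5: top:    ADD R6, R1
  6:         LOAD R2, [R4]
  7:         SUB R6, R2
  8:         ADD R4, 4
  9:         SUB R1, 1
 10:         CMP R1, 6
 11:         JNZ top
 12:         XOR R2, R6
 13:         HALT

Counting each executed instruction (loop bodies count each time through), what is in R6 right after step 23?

after MOV R6, 6: R6=6
after MOV R2, 10: R2=10
after MOV R1, 11: R1=11
after MOV R4, 100: R4=100
after ADD R6, R1: R6=6+11=17
after LOAD R2, [R4]: R2=M[100]=8
after SUB R6, R2: R6=17-8=9
after ADD R4, 4: R4=100+4=104
after SUB R1, 1: R1=11-1=10
CMP R1, 6  (cmp 10,6)
JNZ top: taken
after ADD R6, R1: R6=9+10=19
after LOAD R2, [R4]: R2=M[104]=25
after SUB R6, R2: R6=19-25=-6
after ADD R4, 4: R4=104+4=108
after SUB R1, 1: R1=10-1=9
CMP R1, 6  (cmp 9,6)
JNZ top: taken
after ADD R6, R1: R6=(-6)+9=3
after LOAD R2, [R4]: R2=M[108]=14
after SUB R6, R2: R6=3-14=-11
after ADD R4, 4: R4=108+4=112
after SUB R1, 1: R1=9-1=8
After step 23: R6 = -11.

-11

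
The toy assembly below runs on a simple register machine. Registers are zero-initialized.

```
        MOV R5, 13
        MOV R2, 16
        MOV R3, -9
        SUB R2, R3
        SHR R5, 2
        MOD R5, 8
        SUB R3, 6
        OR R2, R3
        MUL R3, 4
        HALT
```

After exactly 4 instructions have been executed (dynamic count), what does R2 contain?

after MOV R5, 13: R5=13
after MOV R2, 16: R2=16
after MOV R3, -9: R3=-9
after SUB R2, R3: R2=16-(-9)=25
After step 4: R2 = 25.

25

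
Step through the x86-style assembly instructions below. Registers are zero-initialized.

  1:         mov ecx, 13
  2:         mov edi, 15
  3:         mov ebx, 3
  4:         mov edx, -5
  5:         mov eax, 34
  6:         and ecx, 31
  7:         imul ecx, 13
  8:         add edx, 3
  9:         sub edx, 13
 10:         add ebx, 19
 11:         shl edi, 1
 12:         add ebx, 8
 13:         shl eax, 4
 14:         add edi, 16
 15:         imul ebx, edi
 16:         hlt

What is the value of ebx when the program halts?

mov ecx, 13 → ecx=13
mov edi, 15 → edi=15
mov ebx, 3 → ebx=3
mov edx, -5 → edx=-5
mov eax, 34 → eax=34
and ecx, 31 → ecx=13&31=13
imul ecx, 13 → ecx=13*13=169
add edx, 3 → edx=(-5)+3=-2
sub edx, 13 → edx=(-2)-13=-15
add ebx, 19 → ebx=3+19=22
shl edi, 1 → edi=15<<1=30
add ebx, 8 → ebx=22+8=30
shl eax, 4 → eax=34<<4=544
add edi, 16 → edi=30+16=46
imul ebx, edi → ebx=30*46=1380
halt.

1380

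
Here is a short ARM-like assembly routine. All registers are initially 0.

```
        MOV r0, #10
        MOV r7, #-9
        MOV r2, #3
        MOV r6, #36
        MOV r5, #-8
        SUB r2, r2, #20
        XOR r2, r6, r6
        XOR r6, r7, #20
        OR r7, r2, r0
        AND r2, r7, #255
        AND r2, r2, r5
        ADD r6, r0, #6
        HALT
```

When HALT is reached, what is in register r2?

8

r0=10
r7=-9
r2=3
r6=36
r5=-8
r2=3-20=-17
r2=36^36=0
r6=(-9)^20=-29
r7=0|10=10
r2=10&255=10
r2=10&(-8)=8
r6=10+6=16
halt.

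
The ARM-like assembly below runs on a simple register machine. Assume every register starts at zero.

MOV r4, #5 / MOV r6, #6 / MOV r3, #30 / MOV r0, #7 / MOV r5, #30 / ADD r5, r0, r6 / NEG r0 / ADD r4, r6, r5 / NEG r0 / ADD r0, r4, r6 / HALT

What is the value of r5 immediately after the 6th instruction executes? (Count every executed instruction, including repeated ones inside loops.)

13

after MOV r4, #5: r4=5
after MOV r6, #6: r6=6
after MOV r3, #30: r3=30
after MOV r0, #7: r0=7
after MOV r5, #30: r5=30
after ADD r5, r0, r6: r5=7+6=13
After step 6: r5 = 13.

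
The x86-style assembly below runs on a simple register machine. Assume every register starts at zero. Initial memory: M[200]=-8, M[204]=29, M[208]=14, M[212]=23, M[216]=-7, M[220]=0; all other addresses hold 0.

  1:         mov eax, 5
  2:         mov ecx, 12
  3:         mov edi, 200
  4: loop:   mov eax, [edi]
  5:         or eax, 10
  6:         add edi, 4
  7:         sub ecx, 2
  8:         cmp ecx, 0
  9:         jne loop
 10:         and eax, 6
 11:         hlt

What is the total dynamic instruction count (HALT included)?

eax=5
ecx=12
edi=200
eax=M[200]=-8
eax=(-8)|10=-6
edi=200+4=204
ecx=12-2=10
cmp ecx, 0  (cmp 10,0)
jne loop: taken
eax=M[204]=29
eax=29|10=31
edi=204+4=208
ecx=10-2=8
cmp ecx, 0  (cmp 8,0)
jne loop: taken
eax=M[208]=14
eax=14|10=14
edi=208+4=212
ecx=8-2=6
cmp ecx, 0  (cmp 6,0)
jne loop: taken
eax=M[212]=23
eax=23|10=31
edi=212+4=216
ecx=6-2=4
cmp ecx, 0  (cmp 4,0)
jne loop: taken
eax=M[216]=-7
eax=(-7)|10=-5
edi=216+4=220
ecx=4-2=2
cmp ecx, 0  (cmp 2,0)
jne loop: taken
eax=M[220]=0
eax=0|10=10
edi=220+4=224
ecx=2-2=0
cmp ecx, 0  (cmp 0,0)
jne loop: not taken
eax=10&6=2
halt.
Total executed instructions: 41.

41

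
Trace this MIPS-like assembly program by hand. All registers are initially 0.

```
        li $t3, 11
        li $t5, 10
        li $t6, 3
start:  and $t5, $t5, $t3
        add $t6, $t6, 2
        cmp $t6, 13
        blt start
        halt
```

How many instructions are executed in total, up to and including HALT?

24

after li $t3, 11: $t3=11
after li $t5, 10: $t5=10
after li $t6, 3: $t6=3
after and $t5, $t5, $t3: $t5=10&11=10
after add $t6, $t6, 2: $t6=3+2=5
cmp $t6, 13  (cmp 5,13)
blt start: taken
after and $t5, $t5, $t3: $t5=10&11=10
after add $t6, $t6, 2: $t6=5+2=7
cmp $t6, 13  (cmp 7,13)
blt start: taken
after and $t5, $t5, $t3: $t5=10&11=10
after add $t6, $t6, 2: $t6=7+2=9
cmp $t6, 13  (cmp 9,13)
blt start: taken
after and $t5, $t5, $t3: $t5=10&11=10
after add $t6, $t6, 2: $t6=9+2=11
cmp $t6, 13  (cmp 11,13)
blt start: taken
after and $t5, $t5, $t3: $t5=10&11=10
after add $t6, $t6, 2: $t6=11+2=13
cmp $t6, 13  (cmp 13,13)
blt start: not taken
halt.
Total executed instructions: 24.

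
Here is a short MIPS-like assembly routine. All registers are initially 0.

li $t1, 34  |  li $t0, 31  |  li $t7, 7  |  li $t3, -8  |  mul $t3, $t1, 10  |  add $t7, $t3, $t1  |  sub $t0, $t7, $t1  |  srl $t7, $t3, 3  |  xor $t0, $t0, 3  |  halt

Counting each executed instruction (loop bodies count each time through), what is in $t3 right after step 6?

340

after li $t1, 34: $t1=34
after li $t0, 31: $t0=31
after li $t7, 7: $t7=7
after li $t3, -8: $t3=-8
after mul $t3, $t1, 10: $t3=34*10=340
after add $t7, $t3, $t1: $t7=340+34=374
After step 6: $t3 = 340.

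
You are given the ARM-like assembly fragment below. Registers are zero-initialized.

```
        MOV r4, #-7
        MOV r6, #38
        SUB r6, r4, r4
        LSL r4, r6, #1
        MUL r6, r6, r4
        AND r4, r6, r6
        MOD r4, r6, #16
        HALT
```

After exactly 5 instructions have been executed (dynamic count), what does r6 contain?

0

r4=-7
r6=38
r6=(-7)-(-7)=0
r4=0<<1=0
r6=0*0=0
After step 5: r6 = 0.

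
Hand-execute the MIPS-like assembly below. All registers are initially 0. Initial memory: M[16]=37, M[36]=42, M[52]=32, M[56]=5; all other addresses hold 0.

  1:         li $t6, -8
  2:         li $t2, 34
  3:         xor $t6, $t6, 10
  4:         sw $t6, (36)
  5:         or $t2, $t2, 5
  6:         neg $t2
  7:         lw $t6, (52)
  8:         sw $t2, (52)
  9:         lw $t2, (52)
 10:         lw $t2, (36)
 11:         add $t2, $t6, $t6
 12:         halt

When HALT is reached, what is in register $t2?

after li $t6, -8: $t6=-8
after li $t2, 34: $t2=34
after xor $t6, $t6, 10: $t6=(-8)^10=-14
sw $t6, (36) → M[36]=-14
after or $t2, $t2, 5: $t2=34|5=39
after neg $t2: $t2=-(39)=-39
after lw $t6, (52): $t6=M[52]=32
sw $t2, (52) → M[52]=-39
after lw $t2, (52): $t2=M[52]=-39
after lw $t2, (36): $t2=M[36]=-14
after add $t2, $t6, $t6: $t2=32+32=64
halt.

64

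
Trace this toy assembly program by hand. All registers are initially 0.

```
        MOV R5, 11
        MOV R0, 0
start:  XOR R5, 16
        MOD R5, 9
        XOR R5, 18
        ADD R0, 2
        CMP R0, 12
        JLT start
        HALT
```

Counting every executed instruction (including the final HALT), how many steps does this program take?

MOV R5, 11 → R5=11
MOV R0, 0 → R0=0
XOR R5, 16 → R5=11^16=27
MOD R5, 9 → R5=27%9=0
XOR R5, 18 → R5=0^18=18
ADD R0, 2 → R0=0+2=2
CMP R0, 12  (cmp 2,12)
JLT start: taken
XOR R5, 16 → R5=18^16=2
MOD R5, 9 → R5=2%9=2
XOR R5, 18 → R5=2^18=16
ADD R0, 2 → R0=2+2=4
CMP R0, 12  (cmp 4,12)
JLT start: taken
XOR R5, 16 → R5=16^16=0
MOD R5, 9 → R5=0%9=0
XOR R5, 18 → R5=0^18=18
ADD R0, 2 → R0=4+2=6
CMP R0, 12  (cmp 6,12)
JLT start: taken
XOR R5, 16 → R5=18^16=2
MOD R5, 9 → R5=2%9=2
XOR R5, 18 → R5=2^18=16
ADD R0, 2 → R0=6+2=8
CMP R0, 12  (cmp 8,12)
JLT start: taken
XOR R5, 16 → R5=16^16=0
MOD R5, 9 → R5=0%9=0
XOR R5, 18 → R5=0^18=18
ADD R0, 2 → R0=8+2=10
CMP R0, 12  (cmp 10,12)
JLT start: taken
XOR R5, 16 → R5=18^16=2
MOD R5, 9 → R5=2%9=2
XOR R5, 18 → R5=2^18=16
ADD R0, 2 → R0=10+2=12
CMP R0, 12  (cmp 12,12)
JLT start: not taken
halt.
Total executed instructions: 39.

39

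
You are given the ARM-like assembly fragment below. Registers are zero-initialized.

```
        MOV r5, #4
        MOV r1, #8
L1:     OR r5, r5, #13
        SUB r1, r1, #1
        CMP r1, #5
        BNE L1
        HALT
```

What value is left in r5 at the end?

after MOV r5, #4: r5=4
after MOV r1, #8: r1=8
after OR r5, r5, #13: r5=4|13=13
after SUB r1, r1, #1: r1=8-1=7
CMP r1, #5  (cmp 7,5)
BNE L1: taken
after OR r5, r5, #13: r5=13|13=13
after SUB r1, r1, #1: r1=7-1=6
CMP r1, #5  (cmp 6,5)
BNE L1: taken
after OR r5, r5, #13: r5=13|13=13
after SUB r1, r1, #1: r1=6-1=5
CMP r1, #5  (cmp 5,5)
BNE L1: not taken
halt.

13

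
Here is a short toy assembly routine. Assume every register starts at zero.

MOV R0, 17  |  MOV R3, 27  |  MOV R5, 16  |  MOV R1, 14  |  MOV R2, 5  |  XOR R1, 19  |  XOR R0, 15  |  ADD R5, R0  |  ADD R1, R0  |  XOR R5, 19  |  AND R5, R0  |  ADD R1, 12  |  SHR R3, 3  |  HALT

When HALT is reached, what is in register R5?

R0=17
R3=27
R5=16
R1=14
R2=5
R1=14^19=29
R0=17^15=30
R5=16+30=46
R1=29+30=59
R5=46^19=61
R5=61&30=28
R1=59+12=71
R3=27>>3=3
halt.

28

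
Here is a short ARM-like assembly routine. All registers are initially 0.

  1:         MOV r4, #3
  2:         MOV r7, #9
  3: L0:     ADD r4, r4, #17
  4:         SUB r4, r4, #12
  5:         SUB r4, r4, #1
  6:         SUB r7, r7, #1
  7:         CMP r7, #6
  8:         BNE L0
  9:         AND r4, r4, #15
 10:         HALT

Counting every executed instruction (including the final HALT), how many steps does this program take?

r4=3
r7=9
r4=3+17=20
r4=20-12=8
r4=8-1=7
r7=9-1=8
CMP r7, #6  (cmp 8,6)
BNE L0: taken
r4=7+17=24
r4=24-12=12
r4=12-1=11
r7=8-1=7
CMP r7, #6  (cmp 7,6)
BNE L0: taken
r4=11+17=28
r4=28-12=16
r4=16-1=15
r7=7-1=6
CMP r7, #6  (cmp 6,6)
BNE L0: not taken
r4=15&15=15
halt.
Total executed instructions: 22.

22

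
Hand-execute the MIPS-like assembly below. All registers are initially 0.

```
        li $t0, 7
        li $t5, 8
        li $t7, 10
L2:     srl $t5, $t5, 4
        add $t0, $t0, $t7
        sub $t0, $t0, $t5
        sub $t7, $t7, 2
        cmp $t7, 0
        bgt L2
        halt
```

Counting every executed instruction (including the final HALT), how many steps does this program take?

$t0=7
$t5=8
$t7=10
$t5=8>>4=0
$t0=7+10=17
$t0=17-0=17
$t7=10-2=8
cmp $t7, 0  (cmp 8,0)
bgt L2: taken
$t5=0>>4=0
$t0=17+8=25
$t0=25-0=25
$t7=8-2=6
cmp $t7, 0  (cmp 6,0)
bgt L2: taken
$t5=0>>4=0
$t0=25+6=31
$t0=31-0=31
$t7=6-2=4
cmp $t7, 0  (cmp 4,0)
bgt L2: taken
$t5=0>>4=0
$t0=31+4=35
$t0=35-0=35
$t7=4-2=2
cmp $t7, 0  (cmp 2,0)
bgt L2: taken
$t5=0>>4=0
$t0=35+2=37
$t0=37-0=37
$t7=2-2=0
cmp $t7, 0  (cmp 0,0)
bgt L2: not taken
halt.
Total executed instructions: 34.

34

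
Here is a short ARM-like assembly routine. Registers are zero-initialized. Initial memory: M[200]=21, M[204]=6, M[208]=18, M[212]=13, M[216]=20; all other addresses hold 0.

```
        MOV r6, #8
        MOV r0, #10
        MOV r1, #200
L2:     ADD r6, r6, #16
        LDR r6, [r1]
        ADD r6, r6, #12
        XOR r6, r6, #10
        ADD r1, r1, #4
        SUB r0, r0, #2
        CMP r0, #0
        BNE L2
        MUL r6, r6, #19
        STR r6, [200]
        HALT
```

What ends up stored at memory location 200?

798

after MOV r6, #8: r6=8
after MOV r0, #10: r0=10
after MOV r1, #200: r1=200
after ADD r6, r6, #16: r6=8+16=24
after LDR r6, [r1]: r6=M[200]=21
after ADD r6, r6, #12: r6=21+12=33
after XOR r6, r6, #10: r6=33^10=43
after ADD r1, r1, #4: r1=200+4=204
after SUB r0, r0, #2: r0=10-2=8
CMP r0, #0  (cmp 8,0)
BNE L2: taken
after ADD r6, r6, #16: r6=43+16=59
after LDR r6, [r1]: r6=M[204]=6
after ADD r6, r6, #12: r6=6+12=18
after XOR r6, r6, #10: r6=18^10=24
after ADD r1, r1, #4: r1=204+4=208
after SUB r0, r0, #2: r0=8-2=6
CMP r0, #0  (cmp 6,0)
BNE L2: taken
after ADD r6, r6, #16: r6=24+16=40
after LDR r6, [r1]: r6=M[208]=18
after ADD r6, r6, #12: r6=18+12=30
after XOR r6, r6, #10: r6=30^10=20
after ADD r1, r1, #4: r1=208+4=212
after SUB r0, r0, #2: r0=6-2=4
CMP r0, #0  (cmp 4,0)
BNE L2: taken
after ADD r6, r6, #16: r6=20+16=36
after LDR r6, [r1]: r6=M[212]=13
after ADD r6, r6, #12: r6=13+12=25
after XOR r6, r6, #10: r6=25^10=19
after ADD r1, r1, #4: r1=212+4=216
after SUB r0, r0, #2: r0=4-2=2
CMP r0, #0  (cmp 2,0)
BNE L2: taken
after ADD r6, r6, #16: r6=19+16=35
after LDR r6, [r1]: r6=M[216]=20
after ADD r6, r6, #12: r6=20+12=32
after XOR r6, r6, #10: r6=32^10=42
after ADD r1, r1, #4: r1=216+4=220
after SUB r0, r0, #2: r0=2-2=0
CMP r0, #0  (cmp 0,0)
BNE L2: not taken
after MUL r6, r6, #19: r6=42*19=798
STR r6, [200] → M[200]=798
halt.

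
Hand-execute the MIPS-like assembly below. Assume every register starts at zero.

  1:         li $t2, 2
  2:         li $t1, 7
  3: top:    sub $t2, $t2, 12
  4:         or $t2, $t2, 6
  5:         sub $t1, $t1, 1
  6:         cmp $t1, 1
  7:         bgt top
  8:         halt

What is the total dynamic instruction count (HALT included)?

33

li $t2, 2 → $t2=2
li $t1, 7 → $t1=7
sub $t2, $t2, 12 → $t2=2-12=-10
or $t2, $t2, 6 → $t2=(-10)|6=-10
sub $t1, $t1, 1 → $t1=7-1=6
cmp $t1, 1  (cmp 6,1)
bgt top: taken
sub $t2, $t2, 12 → $t2=(-10)-12=-22
or $t2, $t2, 6 → $t2=(-22)|6=-18
sub $t1, $t1, 1 → $t1=6-1=5
cmp $t1, 1  (cmp 5,1)
bgt top: taken
sub $t2, $t2, 12 → $t2=(-18)-12=-30
or $t2, $t2, 6 → $t2=(-30)|6=-26
sub $t1, $t1, 1 → $t1=5-1=4
cmp $t1, 1  (cmp 4,1)
bgt top: taken
sub $t2, $t2, 12 → $t2=(-26)-12=-38
or $t2, $t2, 6 → $t2=(-38)|6=-34
sub $t1, $t1, 1 → $t1=4-1=3
cmp $t1, 1  (cmp 3,1)
bgt top: taken
sub $t2, $t2, 12 → $t2=(-34)-12=-46
or $t2, $t2, 6 → $t2=(-46)|6=-42
sub $t1, $t1, 1 → $t1=3-1=2
cmp $t1, 1  (cmp 2,1)
bgt top: taken
sub $t2, $t2, 12 → $t2=(-42)-12=-54
or $t2, $t2, 6 → $t2=(-54)|6=-50
sub $t1, $t1, 1 → $t1=2-1=1
cmp $t1, 1  (cmp 1,1)
bgt top: not taken
halt.
Total executed instructions: 33.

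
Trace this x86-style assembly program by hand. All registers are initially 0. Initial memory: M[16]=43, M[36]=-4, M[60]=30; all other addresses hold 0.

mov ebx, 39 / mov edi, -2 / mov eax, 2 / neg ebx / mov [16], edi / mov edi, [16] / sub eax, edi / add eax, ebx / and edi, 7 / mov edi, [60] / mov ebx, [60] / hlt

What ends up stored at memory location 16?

ebx=39
edi=-2
eax=2
ebx=-(39)=-39
mov [16], edi → M[16]=-2
edi=M[16]=-2
eax=2-(-2)=4
eax=4+(-39)=-35
edi=(-2)&7=6
edi=M[60]=30
ebx=M[60]=30
halt.

-2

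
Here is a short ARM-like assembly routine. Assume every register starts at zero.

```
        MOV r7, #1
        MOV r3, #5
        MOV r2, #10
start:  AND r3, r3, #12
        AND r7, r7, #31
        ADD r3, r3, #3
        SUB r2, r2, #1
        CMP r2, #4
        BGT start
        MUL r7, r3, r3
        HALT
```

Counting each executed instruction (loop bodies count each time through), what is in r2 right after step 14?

MOV r7, #1 → r7=1
MOV r3, #5 → r3=5
MOV r2, #10 → r2=10
AND r3, r3, #12 → r3=5&12=4
AND r7, r7, #31 → r7=1&31=1
ADD r3, r3, #3 → r3=4+3=7
SUB r2, r2, #1 → r2=10-1=9
CMP r2, #4  (cmp 9,4)
BGT start: taken
AND r3, r3, #12 → r3=7&12=4
AND r7, r7, #31 → r7=1&31=1
ADD r3, r3, #3 → r3=4+3=7
SUB r2, r2, #1 → r2=9-1=8
CMP r2, #4  (cmp 8,4)
After step 14: r2 = 8.

8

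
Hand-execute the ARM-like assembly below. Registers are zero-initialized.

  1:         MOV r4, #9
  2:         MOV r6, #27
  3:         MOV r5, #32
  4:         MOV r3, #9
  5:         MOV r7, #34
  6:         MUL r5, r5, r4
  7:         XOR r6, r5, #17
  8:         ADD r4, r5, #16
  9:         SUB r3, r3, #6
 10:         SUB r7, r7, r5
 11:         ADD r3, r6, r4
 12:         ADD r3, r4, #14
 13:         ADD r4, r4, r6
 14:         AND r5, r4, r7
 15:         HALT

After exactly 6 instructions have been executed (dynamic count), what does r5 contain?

288

MOV r4, #9 → r4=9
MOV r6, #27 → r6=27
MOV r5, #32 → r5=32
MOV r3, #9 → r3=9
MOV r7, #34 → r7=34
MUL r5, r5, r4 → r5=32*9=288
After step 6: r5 = 288.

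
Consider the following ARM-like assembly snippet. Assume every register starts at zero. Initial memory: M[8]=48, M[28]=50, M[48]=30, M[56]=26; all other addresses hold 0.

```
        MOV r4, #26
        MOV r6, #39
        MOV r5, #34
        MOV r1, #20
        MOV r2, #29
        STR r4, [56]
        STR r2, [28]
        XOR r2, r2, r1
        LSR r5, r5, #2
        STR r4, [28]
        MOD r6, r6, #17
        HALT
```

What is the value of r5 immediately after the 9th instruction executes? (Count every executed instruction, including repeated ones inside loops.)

MOV r4, #26 → r4=26
MOV r6, #39 → r6=39
MOV r5, #34 → r5=34
MOV r1, #20 → r1=20
MOV r2, #29 → r2=29
STR r4, [56] → M[56]=26
STR r2, [28] → M[28]=29
XOR r2, r2, r1 → r2=29^20=9
LSR r5, r5, #2 → r5=34>>2=8
After step 9: r5 = 8.

8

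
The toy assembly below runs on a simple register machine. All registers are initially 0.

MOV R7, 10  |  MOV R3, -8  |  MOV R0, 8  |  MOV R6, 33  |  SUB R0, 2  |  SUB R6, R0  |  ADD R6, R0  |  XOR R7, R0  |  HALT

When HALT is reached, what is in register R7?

MOV R7, 10 → R7=10
MOV R3, -8 → R3=-8
MOV R0, 8 → R0=8
MOV R6, 33 → R6=33
SUB R0, 2 → R0=8-2=6
SUB R6, R0 → R6=33-6=27
ADD R6, R0 → R6=27+6=33
XOR R7, R0 → R7=10^6=12
halt.

12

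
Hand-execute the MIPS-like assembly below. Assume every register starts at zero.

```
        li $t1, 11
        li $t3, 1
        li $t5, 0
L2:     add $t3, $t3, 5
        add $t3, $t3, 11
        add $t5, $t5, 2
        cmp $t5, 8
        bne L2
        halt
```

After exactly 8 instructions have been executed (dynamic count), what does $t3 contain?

17

after li $t1, 11: $t1=11
after li $t3, 1: $t3=1
after li $t5, 0: $t5=0
after add $t3, $t3, 5: $t3=1+5=6
after add $t3, $t3, 11: $t3=6+11=17
after add $t5, $t5, 2: $t5=0+2=2
cmp $t5, 8  (cmp 2,8)
bne L2: taken
After step 8: $t3 = 17.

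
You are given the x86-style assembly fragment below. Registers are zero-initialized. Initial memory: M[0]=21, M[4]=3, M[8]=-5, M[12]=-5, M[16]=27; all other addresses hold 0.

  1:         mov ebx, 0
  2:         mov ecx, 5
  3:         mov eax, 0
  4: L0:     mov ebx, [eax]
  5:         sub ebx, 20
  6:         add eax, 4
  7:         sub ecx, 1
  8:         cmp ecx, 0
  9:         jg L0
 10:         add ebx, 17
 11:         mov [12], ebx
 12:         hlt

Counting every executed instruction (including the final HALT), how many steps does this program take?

ebx=0
ecx=5
eax=0
ebx=M[0]=21
ebx=21-20=1
eax=0+4=4
ecx=5-1=4
cmp ecx, 0  (cmp 4,0)
jg L0: taken
ebx=M[4]=3
ebx=3-20=-17
eax=4+4=8
ecx=4-1=3
cmp ecx, 0  (cmp 3,0)
jg L0: taken
ebx=M[8]=-5
ebx=(-5)-20=-25
eax=8+4=12
ecx=3-1=2
cmp ecx, 0  (cmp 2,0)
jg L0: taken
ebx=M[12]=-5
ebx=(-5)-20=-25
eax=12+4=16
ecx=2-1=1
cmp ecx, 0  (cmp 1,0)
jg L0: taken
ebx=M[16]=27
ebx=27-20=7
eax=16+4=20
ecx=1-1=0
cmp ecx, 0  (cmp 0,0)
jg L0: not taken
ebx=7+17=24
mov [12], ebx → M[12]=24
halt.
Total executed instructions: 36.

36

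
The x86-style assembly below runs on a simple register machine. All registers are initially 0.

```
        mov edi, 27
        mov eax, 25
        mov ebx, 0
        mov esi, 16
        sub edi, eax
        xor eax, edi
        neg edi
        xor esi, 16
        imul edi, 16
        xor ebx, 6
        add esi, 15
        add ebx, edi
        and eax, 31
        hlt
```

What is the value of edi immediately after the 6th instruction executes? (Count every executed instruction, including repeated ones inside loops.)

after mov edi, 27: edi=27
after mov eax, 25: eax=25
after mov ebx, 0: ebx=0
after mov esi, 16: esi=16
after sub edi, eax: edi=27-25=2
after xor eax, edi: eax=25^2=27
After step 6: edi = 2.

2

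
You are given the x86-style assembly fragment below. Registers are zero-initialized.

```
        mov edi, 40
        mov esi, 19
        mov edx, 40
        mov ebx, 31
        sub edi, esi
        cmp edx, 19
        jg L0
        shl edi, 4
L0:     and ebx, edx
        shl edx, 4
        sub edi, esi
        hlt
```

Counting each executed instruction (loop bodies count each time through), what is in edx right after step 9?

640

mov edi, 40 → edi=40
mov esi, 19 → esi=19
mov edx, 40 → edx=40
mov ebx, 31 → ebx=31
sub edi, esi → edi=40-19=21
cmp edx, 19  (cmp 40,19)
jg L0: taken
and ebx, edx → ebx=31&40=8
shl edx, 4 → edx=40<<4=640
After step 9: edx = 640.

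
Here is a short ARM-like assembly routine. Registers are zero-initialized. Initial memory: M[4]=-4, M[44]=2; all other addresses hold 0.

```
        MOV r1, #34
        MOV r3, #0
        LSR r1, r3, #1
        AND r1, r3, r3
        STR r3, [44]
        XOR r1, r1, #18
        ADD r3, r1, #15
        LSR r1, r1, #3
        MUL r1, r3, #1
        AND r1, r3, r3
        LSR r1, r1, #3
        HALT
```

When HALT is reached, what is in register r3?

r1=34
r3=0
r1=0>>1=0
r1=0&0=0
STR r3, [44] → M[44]=0
r1=0^18=18
r3=18+15=33
r1=18>>3=2
r1=33*1=33
r1=33&33=33
r1=33>>3=4
halt.

33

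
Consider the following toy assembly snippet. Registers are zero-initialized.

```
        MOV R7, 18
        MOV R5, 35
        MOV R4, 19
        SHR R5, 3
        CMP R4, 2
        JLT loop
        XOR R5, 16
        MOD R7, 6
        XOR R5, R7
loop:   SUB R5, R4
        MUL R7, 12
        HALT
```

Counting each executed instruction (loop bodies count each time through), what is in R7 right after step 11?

R7=18
R5=35
R4=19
R5=35>>3=4
CMP R4, 2  (cmp 19,2)
JLT loop: not taken
R5=4^16=20
R7=18%6=0
R5=20^0=20
R5=20-19=1
R7=0*12=0
After step 11: R7 = 0.

0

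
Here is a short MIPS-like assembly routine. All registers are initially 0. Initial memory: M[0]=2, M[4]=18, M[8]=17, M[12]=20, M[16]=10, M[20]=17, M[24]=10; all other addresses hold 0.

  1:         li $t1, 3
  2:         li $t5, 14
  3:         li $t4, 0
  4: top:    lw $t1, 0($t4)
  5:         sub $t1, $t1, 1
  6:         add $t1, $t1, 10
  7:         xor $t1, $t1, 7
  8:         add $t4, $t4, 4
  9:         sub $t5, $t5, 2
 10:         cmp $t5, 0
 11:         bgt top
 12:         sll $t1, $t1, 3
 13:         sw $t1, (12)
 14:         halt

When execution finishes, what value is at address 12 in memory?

160

$t1=3
$t5=14
$t4=0
$t1=M[0]=2
$t1=2-1=1
$t1=1+10=11
$t1=11^7=12
$t4=0+4=4
$t5=14-2=12
cmp $t5, 0  (cmp 12,0)
bgt top: taken
$t1=M[4]=18
$t1=18-1=17
$t1=17+10=27
$t1=27^7=28
$t4=4+4=8
$t5=12-2=10
cmp $t5, 0  (cmp 10,0)
bgt top: taken
$t1=M[8]=17
$t1=17-1=16
$t1=16+10=26
$t1=26^7=29
$t4=8+4=12
$t5=10-2=8
cmp $t5, 0  (cmp 8,0)
bgt top: taken
$t1=M[12]=20
$t1=20-1=19
$t1=19+10=29
$t1=29^7=26
$t4=12+4=16
$t5=8-2=6
cmp $t5, 0  (cmp 6,0)
bgt top: taken
$t1=M[16]=10
$t1=10-1=9
$t1=9+10=19
$t1=19^7=20
$t4=16+4=20
$t5=6-2=4
cmp $t5, 0  (cmp 4,0)
bgt top: taken
$t1=M[20]=17
$t1=17-1=16
$t1=16+10=26
$t1=26^7=29
$t4=20+4=24
$t5=4-2=2
cmp $t5, 0  (cmp 2,0)
bgt top: taken
$t1=M[24]=10
$t1=10-1=9
$t1=9+10=19
$t1=19^7=20
$t4=24+4=28
$t5=2-2=0
cmp $t5, 0  (cmp 0,0)
bgt top: not taken
$t1=20<<3=160
sw $t1, (12) → M[12]=160
halt.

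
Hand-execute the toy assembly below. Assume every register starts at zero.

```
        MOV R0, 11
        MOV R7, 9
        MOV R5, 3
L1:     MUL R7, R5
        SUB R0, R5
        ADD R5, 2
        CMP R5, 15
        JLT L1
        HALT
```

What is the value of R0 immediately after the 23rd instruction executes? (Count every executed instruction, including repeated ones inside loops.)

MOV R0, 11 → R0=11
MOV R7, 9 → R7=9
MOV R5, 3 → R5=3
MUL R7, R5 → R7=9*3=27
SUB R0, R5 → R0=11-3=8
ADD R5, 2 → R5=3+2=5
CMP R5, 15  (cmp 5,15)
JLT L1: taken
MUL R7, R5 → R7=27*5=135
SUB R0, R5 → R0=8-5=3
ADD R5, 2 → R5=5+2=7
CMP R5, 15  (cmp 7,15)
JLT L1: taken
MUL R7, R5 → R7=135*7=945
SUB R0, R5 → R0=3-7=-4
ADD R5, 2 → R5=7+2=9
CMP R5, 15  (cmp 9,15)
JLT L1: taken
MUL R7, R5 → R7=945*9=8505
SUB R0, R5 → R0=(-4)-9=-13
ADD R5, 2 → R5=9+2=11
CMP R5, 15  (cmp 11,15)
JLT L1: taken
After step 23: R0 = -13.

-13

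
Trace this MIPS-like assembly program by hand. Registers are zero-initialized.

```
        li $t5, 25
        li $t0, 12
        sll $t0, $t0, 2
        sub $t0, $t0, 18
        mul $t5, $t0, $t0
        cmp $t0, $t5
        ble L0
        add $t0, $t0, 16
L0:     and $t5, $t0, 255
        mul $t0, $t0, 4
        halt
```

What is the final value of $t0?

$t5=25
$t0=12
$t0=12<<2=48
$t0=48-18=30
$t5=30*30=900
cmp $t0, $t5  (cmp 30,900)
ble L0: taken
$t5=30&255=30
$t0=30*4=120
halt.

120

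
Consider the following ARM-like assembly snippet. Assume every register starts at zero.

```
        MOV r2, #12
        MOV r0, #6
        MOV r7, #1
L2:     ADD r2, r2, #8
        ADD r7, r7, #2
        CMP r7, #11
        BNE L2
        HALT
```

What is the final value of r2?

MOV r2, #12 → r2=12
MOV r0, #6 → r0=6
MOV r7, #1 → r7=1
ADD r2, r2, #8 → r2=12+8=20
ADD r7, r7, #2 → r7=1+2=3
CMP r7, #11  (cmp 3,11)
BNE L2: taken
ADD r2, r2, #8 → r2=20+8=28
ADD r7, r7, #2 → r7=3+2=5
CMP r7, #11  (cmp 5,11)
BNE L2: taken
ADD r2, r2, #8 → r2=28+8=36
ADD r7, r7, #2 → r7=5+2=7
CMP r7, #11  (cmp 7,11)
BNE L2: taken
ADD r2, r2, #8 → r2=36+8=44
ADD r7, r7, #2 → r7=7+2=9
CMP r7, #11  (cmp 9,11)
BNE L2: taken
ADD r2, r2, #8 → r2=44+8=52
ADD r7, r7, #2 → r7=9+2=11
CMP r7, #11  (cmp 11,11)
BNE L2: not taken
halt.

52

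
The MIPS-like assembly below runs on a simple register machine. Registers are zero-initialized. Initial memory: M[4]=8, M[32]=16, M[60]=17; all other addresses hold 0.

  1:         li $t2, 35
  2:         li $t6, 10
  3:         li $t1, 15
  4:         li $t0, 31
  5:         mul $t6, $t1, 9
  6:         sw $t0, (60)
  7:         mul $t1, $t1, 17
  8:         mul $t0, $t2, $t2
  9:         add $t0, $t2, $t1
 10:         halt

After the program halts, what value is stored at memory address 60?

31

$t2=35
$t6=10
$t1=15
$t0=31
$t6=15*9=135
sw $t0, (60) → M[60]=31
$t1=15*17=255
$t0=35*35=1225
$t0=35+255=290
halt.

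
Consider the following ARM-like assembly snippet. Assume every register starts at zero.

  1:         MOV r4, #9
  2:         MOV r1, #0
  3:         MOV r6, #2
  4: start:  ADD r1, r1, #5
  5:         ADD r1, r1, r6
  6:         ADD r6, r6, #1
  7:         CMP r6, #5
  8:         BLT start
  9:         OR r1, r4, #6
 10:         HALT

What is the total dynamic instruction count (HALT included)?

20

r4=9
r1=0
r6=2
r1=0+5=5
r1=5+2=7
r6=2+1=3
CMP r6, #5  (cmp 3,5)
BLT start: taken
r1=7+5=12
r1=12+3=15
r6=3+1=4
CMP r6, #5  (cmp 4,5)
BLT start: taken
r1=15+5=20
r1=20+4=24
r6=4+1=5
CMP r6, #5  (cmp 5,5)
BLT start: not taken
r1=9|6=15
halt.
Total executed instructions: 20.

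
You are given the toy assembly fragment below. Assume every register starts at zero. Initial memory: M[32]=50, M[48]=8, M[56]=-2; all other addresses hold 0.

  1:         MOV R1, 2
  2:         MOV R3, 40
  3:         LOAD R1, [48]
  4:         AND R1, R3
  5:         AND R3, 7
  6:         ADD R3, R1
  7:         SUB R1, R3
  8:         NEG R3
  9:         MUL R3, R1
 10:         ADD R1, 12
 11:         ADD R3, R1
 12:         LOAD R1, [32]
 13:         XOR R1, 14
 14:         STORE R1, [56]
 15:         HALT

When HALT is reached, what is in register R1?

after MOV R1, 2: R1=2
after MOV R3, 40: R3=40
after LOAD R1, [48]: R1=M[48]=8
after AND R1, R3: R1=8&40=8
after AND R3, 7: R3=40&7=0
after ADD R3, R1: R3=0+8=8
after SUB R1, R3: R1=8-8=0
after NEG R3: R3=-(8)=-8
after MUL R3, R1: R3=(-8)*0=0
after ADD R1, 12: R1=0+12=12
after ADD R3, R1: R3=0+12=12
after LOAD R1, [32]: R1=M[32]=50
after XOR R1, 14: R1=50^14=60
STORE R1, [56] → M[56]=60
halt.

60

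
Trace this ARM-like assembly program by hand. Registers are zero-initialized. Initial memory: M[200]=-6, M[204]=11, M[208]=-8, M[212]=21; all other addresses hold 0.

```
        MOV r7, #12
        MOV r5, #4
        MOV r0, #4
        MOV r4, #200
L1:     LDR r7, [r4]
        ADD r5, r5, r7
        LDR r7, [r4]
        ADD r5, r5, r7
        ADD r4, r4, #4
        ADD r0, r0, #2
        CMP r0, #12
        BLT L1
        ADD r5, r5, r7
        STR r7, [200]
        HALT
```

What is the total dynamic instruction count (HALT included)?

MOV r7, #12 → r7=12
MOV r5, #4 → r5=4
MOV r0, #4 → r0=4
MOV r4, #200 → r4=200
LDR r7, [r4] → r7=M[200]=-6
ADD r5, r5, r7 → r5=4+(-6)=-2
LDR r7, [r4] → r7=M[200]=-6
ADD r5, r5, r7 → r5=(-2)+(-6)=-8
ADD r4, r4, #4 → r4=200+4=204
ADD r0, r0, #2 → r0=4+2=6
CMP r0, #12  (cmp 6,12)
BLT L1: taken
LDR r7, [r4] → r7=M[204]=11
ADD r5, r5, r7 → r5=(-8)+11=3
LDR r7, [r4] → r7=M[204]=11
ADD r5, r5, r7 → r5=3+11=14
ADD r4, r4, #4 → r4=204+4=208
ADD r0, r0, #2 → r0=6+2=8
CMP r0, #12  (cmp 8,12)
BLT L1: taken
LDR r7, [r4] → r7=M[208]=-8
ADD r5, r5, r7 → r5=14+(-8)=6
LDR r7, [r4] → r7=M[208]=-8
ADD r5, r5, r7 → r5=6+(-8)=-2
ADD r4, r4, #4 → r4=208+4=212
ADD r0, r0, #2 → r0=8+2=10
CMP r0, #12  (cmp 10,12)
BLT L1: taken
LDR r7, [r4] → r7=M[212]=21
ADD r5, r5, r7 → r5=(-2)+21=19
LDR r7, [r4] → r7=M[212]=21
ADD r5, r5, r7 → r5=19+21=40
ADD r4, r4, #4 → r4=212+4=216
ADD r0, r0, #2 → r0=10+2=12
CMP r0, #12  (cmp 12,12)
BLT L1: not taken
ADD r5, r5, r7 → r5=40+21=61
STR r7, [200] → M[200]=21
halt.
Total executed instructions: 39.

39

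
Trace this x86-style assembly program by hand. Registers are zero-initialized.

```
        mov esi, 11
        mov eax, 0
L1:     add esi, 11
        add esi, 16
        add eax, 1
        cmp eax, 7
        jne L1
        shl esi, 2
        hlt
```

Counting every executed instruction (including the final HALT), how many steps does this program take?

39

mov esi, 11 → esi=11
mov eax, 0 → eax=0
add esi, 11 → esi=11+11=22
add esi, 16 → esi=22+16=38
add eax, 1 → eax=0+1=1
cmp eax, 7  (cmp 1,7)
jne L1: taken
add esi, 11 → esi=38+11=49
add esi, 16 → esi=49+16=65
add eax, 1 → eax=1+1=2
cmp eax, 7  (cmp 2,7)
jne L1: taken
add esi, 11 → esi=65+11=76
add esi, 16 → esi=76+16=92
add eax, 1 → eax=2+1=3
cmp eax, 7  (cmp 3,7)
jne L1: taken
add esi, 11 → esi=92+11=103
add esi, 16 → esi=103+16=119
add eax, 1 → eax=3+1=4
cmp eax, 7  (cmp 4,7)
jne L1: taken
add esi, 11 → esi=119+11=130
add esi, 16 → esi=130+16=146
add eax, 1 → eax=4+1=5
cmp eax, 7  (cmp 5,7)
jne L1: taken
add esi, 11 → esi=146+11=157
add esi, 16 → esi=157+16=173
add eax, 1 → eax=5+1=6
cmp eax, 7  (cmp 6,7)
jne L1: taken
add esi, 11 → esi=173+11=184
add esi, 16 → esi=184+16=200
add eax, 1 → eax=6+1=7
cmp eax, 7  (cmp 7,7)
jne L1: not taken
shl esi, 2 → esi=200<<2=800
halt.
Total executed instructions: 39.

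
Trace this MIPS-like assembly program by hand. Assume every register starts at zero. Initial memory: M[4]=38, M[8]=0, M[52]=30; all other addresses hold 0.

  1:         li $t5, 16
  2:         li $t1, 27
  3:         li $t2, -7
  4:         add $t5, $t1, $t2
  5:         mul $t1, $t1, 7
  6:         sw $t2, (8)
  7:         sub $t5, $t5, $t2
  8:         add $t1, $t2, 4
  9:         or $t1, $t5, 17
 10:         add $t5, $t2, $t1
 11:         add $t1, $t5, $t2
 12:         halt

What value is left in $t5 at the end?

20

$t5=16
$t1=27
$t2=-7
$t5=27+(-7)=20
$t1=27*7=189
sw $t2, (8) → M[8]=-7
$t5=20-(-7)=27
$t1=(-7)+4=-3
$t1=27|17=27
$t5=(-7)+27=20
$t1=20+(-7)=13
halt.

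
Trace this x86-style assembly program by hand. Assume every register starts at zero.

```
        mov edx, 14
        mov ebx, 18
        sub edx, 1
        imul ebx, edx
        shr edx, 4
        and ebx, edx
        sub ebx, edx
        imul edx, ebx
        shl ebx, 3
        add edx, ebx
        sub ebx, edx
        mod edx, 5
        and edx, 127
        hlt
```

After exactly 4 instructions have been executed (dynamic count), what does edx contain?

mov edx, 14 → edx=14
mov ebx, 18 → ebx=18
sub edx, 1 → edx=14-1=13
imul ebx, edx → ebx=18*13=234
After step 4: edx = 13.

13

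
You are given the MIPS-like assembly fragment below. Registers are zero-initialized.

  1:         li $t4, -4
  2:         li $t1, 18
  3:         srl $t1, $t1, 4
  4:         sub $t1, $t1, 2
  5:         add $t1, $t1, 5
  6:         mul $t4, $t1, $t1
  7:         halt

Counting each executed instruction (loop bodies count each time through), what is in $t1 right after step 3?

1

$t4=-4
$t1=18
$t1=18>>4=1
After step 3: $t1 = 1.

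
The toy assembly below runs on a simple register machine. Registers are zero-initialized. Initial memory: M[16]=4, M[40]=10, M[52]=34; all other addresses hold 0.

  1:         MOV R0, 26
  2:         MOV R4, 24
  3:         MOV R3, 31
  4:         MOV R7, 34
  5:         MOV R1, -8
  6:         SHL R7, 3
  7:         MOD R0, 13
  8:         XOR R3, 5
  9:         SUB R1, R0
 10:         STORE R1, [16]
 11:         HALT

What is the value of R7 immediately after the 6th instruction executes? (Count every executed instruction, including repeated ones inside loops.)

after MOV R0, 26: R0=26
after MOV R4, 24: R4=24
after MOV R3, 31: R3=31
after MOV R7, 34: R7=34
after MOV R1, -8: R1=-8
after SHL R7, 3: R7=34<<3=272
After step 6: R7 = 272.

272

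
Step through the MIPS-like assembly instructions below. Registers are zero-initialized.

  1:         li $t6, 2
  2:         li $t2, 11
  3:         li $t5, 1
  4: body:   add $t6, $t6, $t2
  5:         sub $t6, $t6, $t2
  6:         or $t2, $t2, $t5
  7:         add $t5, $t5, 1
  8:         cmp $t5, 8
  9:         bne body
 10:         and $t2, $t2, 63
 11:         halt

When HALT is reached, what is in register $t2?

15

$t6=2
$t2=11
$t5=1
$t6=2+11=13
$t6=13-11=2
$t2=11|1=11
$t5=1+1=2
cmp $t5, 8  (cmp 2,8)
bne body: taken
$t6=2+11=13
$t6=13-11=2
$t2=11|2=11
$t5=2+1=3
cmp $t5, 8  (cmp 3,8)
bne body: taken
$t6=2+11=13
$t6=13-11=2
$t2=11|3=11
$t5=3+1=4
cmp $t5, 8  (cmp 4,8)
bne body: taken
$t6=2+11=13
$t6=13-11=2
$t2=11|4=15
$t5=4+1=5
cmp $t5, 8  (cmp 5,8)
bne body: taken
$t6=2+15=17
$t6=17-15=2
$t2=15|5=15
$t5=5+1=6
cmp $t5, 8  (cmp 6,8)
bne body: taken
$t6=2+15=17
$t6=17-15=2
$t2=15|6=15
$t5=6+1=7
cmp $t5, 8  (cmp 7,8)
bne body: taken
$t6=2+15=17
$t6=17-15=2
$t2=15|7=15
$t5=7+1=8
cmp $t5, 8  (cmp 8,8)
bne body: not taken
$t2=15&63=15
halt.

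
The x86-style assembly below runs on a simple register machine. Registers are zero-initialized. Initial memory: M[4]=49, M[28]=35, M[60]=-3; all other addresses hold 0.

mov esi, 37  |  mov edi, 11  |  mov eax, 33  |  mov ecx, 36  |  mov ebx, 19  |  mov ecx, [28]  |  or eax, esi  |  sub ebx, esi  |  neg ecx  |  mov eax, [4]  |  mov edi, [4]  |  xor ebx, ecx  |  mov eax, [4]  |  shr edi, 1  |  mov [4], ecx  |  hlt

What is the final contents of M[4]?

esi=37
edi=11
eax=33
ecx=36
ebx=19
ecx=M[28]=35
eax=33|37=37
ebx=19-37=-18
ecx=-(35)=-35
eax=M[4]=49
edi=M[4]=49
ebx=(-18)^(-35)=51
eax=M[4]=49
edi=49>>1=24
mov [4], ecx → M[4]=-35
halt.

-35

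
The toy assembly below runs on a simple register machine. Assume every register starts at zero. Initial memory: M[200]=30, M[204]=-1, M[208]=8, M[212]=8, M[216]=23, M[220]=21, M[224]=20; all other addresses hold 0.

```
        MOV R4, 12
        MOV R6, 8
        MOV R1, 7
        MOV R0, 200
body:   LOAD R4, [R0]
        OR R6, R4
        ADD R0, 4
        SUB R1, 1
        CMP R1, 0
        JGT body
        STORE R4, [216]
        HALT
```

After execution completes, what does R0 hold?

228

MOV R4, 12 → R4=12
MOV R6, 8 → R6=8
MOV R1, 7 → R1=7
MOV R0, 200 → R0=200
LOAD R4, [R0] → R4=M[200]=30
OR R6, R4 → R6=8|30=30
ADD R0, 4 → R0=200+4=204
SUB R1, 1 → R1=7-1=6
CMP R1, 0  (cmp 6,0)
JGT body: taken
LOAD R4, [R0] → R4=M[204]=-1
OR R6, R4 → R6=30|(-1)=-1
ADD R0, 4 → R0=204+4=208
SUB R1, 1 → R1=6-1=5
CMP R1, 0  (cmp 5,0)
JGT body: taken
LOAD R4, [R0] → R4=M[208]=8
OR R6, R4 → R6=(-1)|8=-1
ADD R0, 4 → R0=208+4=212
SUB R1, 1 → R1=5-1=4
CMP R1, 0  (cmp 4,0)
JGT body: taken
LOAD R4, [R0] → R4=M[212]=8
OR R6, R4 → R6=(-1)|8=-1
ADD R0, 4 → R0=212+4=216
SUB R1, 1 → R1=4-1=3
CMP R1, 0  (cmp 3,0)
JGT body: taken
LOAD R4, [R0] → R4=M[216]=23
OR R6, R4 → R6=(-1)|23=-1
ADD R0, 4 → R0=216+4=220
SUB R1, 1 → R1=3-1=2
CMP R1, 0  (cmp 2,0)
JGT body: taken
LOAD R4, [R0] → R4=M[220]=21
OR R6, R4 → R6=(-1)|21=-1
ADD R0, 4 → R0=220+4=224
SUB R1, 1 → R1=2-1=1
CMP R1, 0  (cmp 1,0)
JGT body: taken
LOAD R4, [R0] → R4=M[224]=20
OR R6, R4 → R6=(-1)|20=-1
ADD R0, 4 → R0=224+4=228
SUB R1, 1 → R1=1-1=0
CMP R1, 0  (cmp 0,0)
JGT body: not taken
STORE R4, [216] → M[216]=20
halt.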